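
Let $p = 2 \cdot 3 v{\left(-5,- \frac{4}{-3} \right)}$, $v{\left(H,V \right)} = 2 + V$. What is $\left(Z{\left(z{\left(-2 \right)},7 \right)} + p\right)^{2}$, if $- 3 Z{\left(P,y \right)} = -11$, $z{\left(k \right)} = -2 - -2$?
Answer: $\frac{5041}{9} \approx 560.11$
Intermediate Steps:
$z{\left(k \right)} = 0$ ($z{\left(k \right)} = -2 + 2 = 0$)
$Z{\left(P,y \right)} = \frac{11}{3}$ ($Z{\left(P,y \right)} = \left(- \frac{1}{3}\right) \left(-11\right) = \frac{11}{3}$)
$p = 20$ ($p = 2 \cdot 3 \left(2 - \frac{4}{-3}\right) = 6 \left(2 - - \frac{4}{3}\right) = 6 \left(2 + \frac{4}{3}\right) = 6 \cdot \frac{10}{3} = 20$)
$\left(Z{\left(z{\left(-2 \right)},7 \right)} + p\right)^{2} = \left(\frac{11}{3} + 20\right)^{2} = \left(\frac{71}{3}\right)^{2} = \frac{5041}{9}$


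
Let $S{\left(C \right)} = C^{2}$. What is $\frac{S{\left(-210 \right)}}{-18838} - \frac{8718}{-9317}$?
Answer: $- \frac{123325008}{87756823} \approx -1.4053$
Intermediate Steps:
$\frac{S{\left(-210 \right)}}{-18838} - \frac{8718}{-9317} = \frac{\left(-210\right)^{2}}{-18838} - \frac{8718}{-9317} = 44100 \left(- \frac{1}{18838}\right) - - \frac{8718}{9317} = - \frac{22050}{9419} + \frac{8718}{9317} = - \frac{123325008}{87756823}$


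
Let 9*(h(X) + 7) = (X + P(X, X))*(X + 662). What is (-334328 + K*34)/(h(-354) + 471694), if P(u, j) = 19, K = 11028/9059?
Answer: -27254721600/37522405177 ≈ -0.72636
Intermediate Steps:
K = 11028/9059 (K = 11028*(1/9059) = 11028/9059 ≈ 1.2174)
h(X) = -7 + (19 + X)*(662 + X)/9 (h(X) = -7 + ((X + 19)*(X + 662))/9 = -7 + ((19 + X)*(662 + X))/9 = -7 + (19 + X)*(662 + X)/9)
(-334328 + K*34)/(h(-354) + 471694) = (-334328 + (11028/9059)*34)/((12515/9 + (1/9)*(-354)**2 + (227/3)*(-354)) + 471694) = (-334328 + 374952/9059)/((12515/9 + (1/9)*125316 - 26786) + 471694) = -3028302400/(9059*((12515/9 + 13924 - 26786) + 471694)) = -3028302400/(9059*(-103243/9 + 471694)) = -3028302400/(9059*4142003/9) = -3028302400/9059*9/4142003 = -27254721600/37522405177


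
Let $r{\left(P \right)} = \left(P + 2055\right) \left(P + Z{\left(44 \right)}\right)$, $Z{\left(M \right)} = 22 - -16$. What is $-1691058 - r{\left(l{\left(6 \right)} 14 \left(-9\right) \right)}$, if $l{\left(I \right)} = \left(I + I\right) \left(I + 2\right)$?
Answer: $-122765436$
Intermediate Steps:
$l{\left(I \right)} = 2 I \left(2 + I\right)$
$Z{\left(M \right)} = 38$ ($Z{\left(M \right)} = 22 + 16 = 38$)
$r{\left(P \right)} = \left(38 + P\right) \left(2055 + P\right)$ ($r{\left(P \right)} = \left(P + 2055\right) \left(P + 38\right) = \left(2055 + P\right) \left(38 + P\right) = \left(38 + P\right) \left(2055 + P\right)$)
$-1691058 - r{\left(l{\left(6 \right)} 14 \left(-9\right) \right)} = -1691058 - \left(78090 + \left(2 \cdot 6 \left(2 + 6\right) 14 \left(-9\right)\right)^{2} + 2093 \cdot 2 \cdot 6 \left(2 + 6\right) 14 \left(-9\right)\right) = -1691058 - \left(78090 + \left(2 \cdot 6 \cdot 8 \cdot 14 \left(-9\right)\right)^{2} + 2093 \cdot 2 \cdot 6 \cdot 8 \cdot 14 \left(-9\right)\right) = -1691058 - \left(78090 + \left(96 \cdot 14 \left(-9\right)\right)^{2} + 2093 \cdot 96 \cdot 14 \left(-9\right)\right) = -1691058 - \left(78090 + \left(1344 \left(-9\right)\right)^{2} + 2093 \cdot 1344 \left(-9\right)\right) = -1691058 - \left(78090 + \left(-12096\right)^{2} + 2093 \left(-12096\right)\right) = -1691058 - \left(78090 + 146313216 - 25316928\right) = -1691058 - 121074378 = -122765436$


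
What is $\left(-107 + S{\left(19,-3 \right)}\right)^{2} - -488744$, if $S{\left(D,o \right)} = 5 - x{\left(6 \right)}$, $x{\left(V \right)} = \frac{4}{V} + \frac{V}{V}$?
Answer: $\frac{4495417}{9} \approx 4.9949 \cdot 10^{5}$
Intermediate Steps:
$x{\left(V \right)} = 1 + \frac{4}{V}$ ($x{\left(V \right)} = \frac{4}{V} + 1 = 1 + \frac{4}{V}$)
$S{\left(D,o \right)} = \frac{10}{3}$ ($S{\left(D,o \right)} = 5 - \frac{4 + 6}{6} = 5 - \frac{1}{6} \cdot 10 = 5 - \frac{5}{3} = \frac{10}{3}$)
$\left(-107 + S{\left(19,-3 \right)}\right)^{2} - -488744 = \left(-107 + \frac{10}{3}\right)^{2} - -488744 = \left(- \frac{311}{3}\right)^{2} + 488744 = \frac{96721}{9} + 488744 = \frac{4495417}{9}$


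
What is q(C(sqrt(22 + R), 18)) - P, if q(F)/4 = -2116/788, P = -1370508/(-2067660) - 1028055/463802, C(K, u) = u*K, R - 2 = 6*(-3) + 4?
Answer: -144639769169831/15743334511170 ≈ -9.1874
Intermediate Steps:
R = -12 (R = 2 + (6*(-3) + 4) = 2 + (-18 + 4) = 2 - 14 = -12)
C(K, u) = K*u
P = -124168654157/79915403610 (P = -1370508*(-1/2067660) - 1028055*1/463802 = 114209/172305 - 1028055/463802 = -124168654157/79915403610 ≈ -1.5538)
q(F) = -2116/197 (q(F) = 4*(-2116/788) = 4*(-2116*1/788) = 4*(-529/197) = -2116/197)
q(C(sqrt(22 + R), 18)) - P = -2116/197 - 1*(-124168654157/79915403610) = -2116/197 + 124168654157/79915403610 = -144639769169831/15743334511170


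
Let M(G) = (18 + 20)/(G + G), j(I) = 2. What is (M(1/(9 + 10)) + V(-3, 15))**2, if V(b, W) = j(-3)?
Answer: 131769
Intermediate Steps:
V(b, W) = 2
M(G) = 19/G (M(G) = 38/((2*G)) = 38*(1/(2*G)) = 19/G)
(M(1/(9 + 10)) + V(-3, 15))**2 = (19/(1/(9 + 10)) + 2)**2 = (19/(1/19) + 2)**2 = (19*19 + 2)**2 = (361 + 2)**2 = 363**2 = 131769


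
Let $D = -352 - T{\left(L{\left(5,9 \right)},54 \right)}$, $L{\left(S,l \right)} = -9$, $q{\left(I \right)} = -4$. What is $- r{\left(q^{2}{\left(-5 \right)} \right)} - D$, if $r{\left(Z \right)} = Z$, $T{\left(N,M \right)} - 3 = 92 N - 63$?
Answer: $-552$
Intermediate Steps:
$T{\left(N,M \right)} = -60 + 92 N$ ($T{\left(N,M \right)} = 3 + \left(92 N - 63\right) = 3 + \left(-63 + 92 N\right) = -60 + 92 N$)
$D = 536$ ($D = -352 - \left(-60 + 92 \left(-9\right)\right) = -352 - \left(-60 - 828\right) = -352 - -888 = -352 + 888 = 536$)
$- r{\left(q^{2}{\left(-5 \right)} \right)} - D = - \left(-4\right)^{2} - 536 = \left(-1\right) 16 - 536 = -16 - 536 = -552$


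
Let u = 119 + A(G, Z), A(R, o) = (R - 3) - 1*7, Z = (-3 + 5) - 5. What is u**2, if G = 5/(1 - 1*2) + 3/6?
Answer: 43681/4 ≈ 10920.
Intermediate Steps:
Z = -3 (Z = 2 - 5 = -3)
G = -9/2 (G = 5/(1 - 2) + 3*(1/6) = 5/(-1) + 1/2 = 5*(-1) + 1/2 = -5 + 1/2 = -9/2 ≈ -4.5000)
A(R, o) = -10 + R (A(R, o) = (-3 + R) - 7 = -10 + R)
u = 209/2 (u = 119 + (-10 - 9/2) = 119 - 29/2 = 209/2 ≈ 104.50)
u**2 = (209/2)**2 = 43681/4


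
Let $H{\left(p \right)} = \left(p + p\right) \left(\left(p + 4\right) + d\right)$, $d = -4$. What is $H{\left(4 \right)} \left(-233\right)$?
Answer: $-7456$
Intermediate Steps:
$H{\left(p \right)} = 2 p^{2}$ ($H{\left(p \right)} = \left(p + p\right) \left(\left(p + 4\right) - 4\right) = 2 p \left(\left(4 + p\right) - 4\right) = 2 p p = 2 p^{2}$)
$H{\left(4 \right)} \left(-233\right) = 2 \cdot 4^{2} \left(-233\right) = 2 \cdot 16 \left(-233\right) = 32 \left(-233\right) = -7456$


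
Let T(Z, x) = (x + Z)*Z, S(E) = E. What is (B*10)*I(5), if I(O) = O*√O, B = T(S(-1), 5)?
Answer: -200*√5 ≈ -447.21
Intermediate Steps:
T(Z, x) = Z*(Z + x) (T(Z, x) = (Z + x)*Z = Z*(Z + x))
B = -4 (B = -(-1 + 5) = -1*4 = -4)
I(O) = O^(3/2)
(B*10)*I(5) = (-4*10)*5^(3/2) = -200*√5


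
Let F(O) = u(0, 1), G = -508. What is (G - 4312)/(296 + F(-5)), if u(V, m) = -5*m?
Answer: -4820/291 ≈ -16.564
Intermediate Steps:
F(O) = -5 (F(O) = -5*1 = -5)
(G - 4312)/(296 + F(-5)) = (-508 - 4312)/(296 - 5) = -4820/291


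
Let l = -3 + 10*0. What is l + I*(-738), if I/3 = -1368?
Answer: 3028749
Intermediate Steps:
I = -4104 (I = 3*(-1368) = -4104)
l = -3 (l = -3 + 0 = -3)
l + I*(-738) = -3 - 4104*(-738) = -3 + 3028752 = 3028749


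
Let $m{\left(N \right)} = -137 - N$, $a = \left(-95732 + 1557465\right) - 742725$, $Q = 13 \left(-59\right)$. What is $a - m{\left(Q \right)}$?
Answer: $718378$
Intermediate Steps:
$Q = -767$
$a = 719008$ ($a = 1461733 - 742725 = 719008$)
$a - m{\left(Q \right)} = 719008 - \left(-137 - -767\right) = 719008 - \left(-137 + 767\right) = 719008 - 630 = 718378$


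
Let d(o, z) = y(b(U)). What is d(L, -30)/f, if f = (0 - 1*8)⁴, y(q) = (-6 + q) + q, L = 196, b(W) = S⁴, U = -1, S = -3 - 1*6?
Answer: 3279/1024 ≈ 3.2021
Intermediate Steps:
S = -9 (S = -3 - 6 = -9)
b(W) = 6561 (b(W) = (-9)⁴ = 6561)
y(q) = -6 + 2*q
d(o, z) = 13116 (d(o, z) = -6 + 2*6561 = -6 + 13122 = 13116)
f = 4096 (f = (0 - 8)⁴ = (-8)⁴ = 4096)
d(L, -30)/f = 13116/4096 = 13116*(1/4096) = 3279/1024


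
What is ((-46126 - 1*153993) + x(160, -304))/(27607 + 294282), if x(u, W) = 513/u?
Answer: -32018527/51502240 ≈ -0.62169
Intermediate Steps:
((-46126 - 1*153993) + x(160, -304))/(27607 + 294282) = ((-46126 - 1*153993) + 513/160)/(27607 + 294282) = ((-46126 - 153993) + 513*(1/160))/321889 = (-200119 + 513/160)*(1/321889) = -32018527/160*1/321889 = -32018527/51502240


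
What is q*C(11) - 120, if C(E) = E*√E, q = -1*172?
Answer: -120 - 1892*√11 ≈ -6395.1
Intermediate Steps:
q = -172
C(E) = E^(3/2)
q*C(11) - 120 = -1892*√11 - 120 = -120 - 1892*√11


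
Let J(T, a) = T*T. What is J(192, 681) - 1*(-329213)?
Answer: 366077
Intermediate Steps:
J(T, a) = T²
J(192, 681) - 1*(-329213) = 192² - 1*(-329213) = 36864 + 329213 = 366077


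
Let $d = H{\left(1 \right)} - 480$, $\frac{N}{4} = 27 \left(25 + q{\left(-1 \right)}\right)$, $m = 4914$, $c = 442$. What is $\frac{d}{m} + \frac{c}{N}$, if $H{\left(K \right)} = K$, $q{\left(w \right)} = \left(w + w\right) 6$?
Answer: $\frac{178}{819} \approx 0.21734$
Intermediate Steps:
$q{\left(w \right)} = 12 w$ ($q{\left(w \right)} = 2 w 6 = 12 w$)
$N = 1404$ ($N = 4 \cdot 27 \left(25 + 12 \left(-1\right)\right) = 4 \cdot 27 \left(25 - 12\right) = 4 \cdot 27 \cdot 13 = 4 \cdot 351 = 1404$)
$d = -479$ ($d = 1 - 480 = -479$)
$\frac{d}{m} + \frac{c}{N} = - \frac{479}{4914} + \frac{442}{1404} = \left(-479\right) \frac{1}{4914} + 442 \cdot \frac{1}{1404} = - \frac{479}{4914} + \frac{17}{54} = \frac{178}{819}$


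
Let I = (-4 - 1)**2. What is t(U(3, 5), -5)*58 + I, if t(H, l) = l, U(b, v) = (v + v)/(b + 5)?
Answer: -265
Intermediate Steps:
U(b, v) = 2*v/(5 + b) (U(b, v) = (2*v)/(5 + b) = 2*v/(5 + b))
I = 25 (I = (-5)**2 = 25)
t(U(3, 5), -5)*58 + I = -5*58 + 25 = -290 + 25 = -265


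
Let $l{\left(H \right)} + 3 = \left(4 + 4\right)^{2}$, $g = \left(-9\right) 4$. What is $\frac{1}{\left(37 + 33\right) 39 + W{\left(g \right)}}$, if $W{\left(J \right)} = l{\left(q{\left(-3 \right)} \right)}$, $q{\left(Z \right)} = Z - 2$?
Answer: $\frac{1}{2791} \approx 0.00035829$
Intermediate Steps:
$q{\left(Z \right)} = -2 + Z$ ($q{\left(Z \right)} = Z - 2 = -2 + Z$)
$g = -36$
$l{\left(H \right)} = 61$ ($l{\left(H \right)} = -3 + \left(4 + 4\right)^{2} = -3 + 8^{2} = -3 + 64 = 61$)
$W{\left(J \right)} = 61$
$\frac{1}{\left(37 + 33\right) 39 + W{\left(g \right)}} = \frac{1}{\left(37 + 33\right) 39 + 61} = \frac{1}{70 \cdot 39 + 61} = \frac{1}{2730 + 61} = \frac{1}{2791}$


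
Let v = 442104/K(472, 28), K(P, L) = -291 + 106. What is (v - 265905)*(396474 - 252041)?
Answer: -7168863927057/185 ≈ -3.8751e+10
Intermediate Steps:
K(P, L) = -185
v = -442104/185 (v = 442104/(-185) = 442104*(-1/185) = -442104/185 ≈ -2389.8)
(v - 265905)*(396474 - 252041) = (-442104/185 - 265905)*(396474 - 252041) = -49634529/185*144433 = -7168863927057/185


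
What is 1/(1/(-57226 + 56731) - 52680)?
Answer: -495/26076601 ≈ -1.8983e-5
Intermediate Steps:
1/(1/(-57226 + 56731) - 52680) = 1/(1/(-495) - 52680) = 1/(-1/495 - 52680) = 1/(-26076601/495) = -495/26076601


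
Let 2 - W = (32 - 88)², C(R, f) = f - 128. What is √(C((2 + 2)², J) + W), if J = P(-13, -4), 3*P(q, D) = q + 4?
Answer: I*√3265 ≈ 57.14*I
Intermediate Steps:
P(q, D) = 4/3 + q/3 (P(q, D) = (q + 4)/3 = (4 + q)/3 = 4/3 + q/3)
J = -3 (J = 4/3 + (⅓)*(-13) = 4/3 - 13/3 = -3)
C(R, f) = -128 + f
W = -3134 (W = 2 - (32 - 88)² = 2 - 1*(-56)² = 2 - 1*3136 = 2 - 3136 = -3134)
√(C((2 + 2)², J) + W) = √((-128 - 3) - 3134) = √(-131 - 3134) = √(-3265) = I*√3265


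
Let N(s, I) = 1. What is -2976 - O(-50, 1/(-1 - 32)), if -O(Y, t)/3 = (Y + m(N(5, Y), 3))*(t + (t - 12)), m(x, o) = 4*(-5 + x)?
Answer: -588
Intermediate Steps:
m(x, o) = -20 + 4*x
O(Y, t) = -3*(-16 + Y)*(-12 + 2*t) (O(Y, t) = -3*(Y + (-20 + 4*1))*(t + (t - 12)) = -3*(Y + (-20 + 4))*(t + (-12 + t)) = -3*(Y - 16)*(-12 + 2*t) = -3*(-16 + Y)*(-12 + 2*t))
-2976 - O(-50, 1/(-1 - 32)) = -2976 - (-576 + 36*(-50) + 96/(-1 - 32) - 6*(-50)/(-1 - 32)) = -2976 - (-576 - 1800 + 96/(-33) - 6*(-50)/(-33)) = -2976 - (-576 - 1800 + 96*(-1/33) - 6*(-50)*(-1/33)) = -2976 - (-576 - 1800 - 32/11 - 100/11) = -2976 - 1*(-2388) = -2976 + 2388 = -588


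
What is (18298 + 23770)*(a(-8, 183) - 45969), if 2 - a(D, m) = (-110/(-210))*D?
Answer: -40604832892/21 ≈ -1.9336e+9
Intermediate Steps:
a(D, m) = 2 - 11*D/21 (a(D, m) = 2 - (-110/(-210))*D = 2 - (-110*(-1/210))*D = 2 - 11*D/21)
(18298 + 23770)*(a(-8, 183) - 45969) = (18298 + 23770)*((2 - 11/21*(-8)) - 45969) = 42068*((2 + 88/21) - 45969) = 42068*(130/21 - 45969) = 42068*(-965219/21) = -40604832892/21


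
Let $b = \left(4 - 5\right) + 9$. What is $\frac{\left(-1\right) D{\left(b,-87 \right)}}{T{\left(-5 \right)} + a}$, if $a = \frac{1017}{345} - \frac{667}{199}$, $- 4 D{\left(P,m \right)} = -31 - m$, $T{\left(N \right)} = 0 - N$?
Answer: $\frac{320390}{105181} \approx 3.0461$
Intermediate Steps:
$T{\left(N \right)} = - N$
$b = 8$ ($b = -1 + 9 = 8$)
$D{\left(P,m \right)} = \frac{31}{4} + \frac{m}{4}$ ($D{\left(P,m \right)} = - \frac{-31 - m}{4} = \frac{31}{4} + \frac{m}{4}$)
$a = - \frac{9244}{22885}$ ($a = 1017 \cdot \frac{1}{345} - \frac{667}{199} = \frac{339}{115} - \frac{667}{199} = - \frac{9244}{22885} \approx -0.40393$)
$\frac{\left(-1\right) D{\left(b,-87 \right)}}{T{\left(-5 \right)} + a} = \frac{\left(-1\right) \left(\frac{31}{4} + \frac{1}{4} \left(-87\right)\right)}{\left(-1\right) \left(-5\right) - \frac{9244}{22885}} = \frac{\left(-1\right) \left(\frac{31}{4} - \frac{87}{4}\right)}{5 - \frac{9244}{22885}} = \frac{\left(-1\right) \left(-14\right)}{\frac{105181}{22885}} = 14 \cdot \frac{22885}{105181} = \frac{320390}{105181}$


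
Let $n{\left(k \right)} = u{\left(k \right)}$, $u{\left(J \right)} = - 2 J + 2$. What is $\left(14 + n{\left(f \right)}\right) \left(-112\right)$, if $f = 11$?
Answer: $672$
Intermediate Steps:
$u{\left(J \right)} = 2 - 2 J$
$n{\left(k \right)} = 2 - 2 k$
$\left(14 + n{\left(f \right)}\right) \left(-112\right) = \left(14 + \left(2 - 22\right)\right) \left(-112\right) = \left(14 - 20\right) \left(-112\right) = \left(-6\right) \left(-112\right) = 672$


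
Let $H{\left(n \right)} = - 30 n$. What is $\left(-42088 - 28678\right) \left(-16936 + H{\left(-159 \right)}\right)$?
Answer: $860939156$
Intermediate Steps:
$\left(-42088 - 28678\right) \left(-16936 + H{\left(-159 \right)}\right) = \left(-42088 - 28678\right) \left(-16936 - -4770\right) = - 70766 \left(-16936 + 4770\right) = \left(-70766\right) \left(-12166\right) = 860939156$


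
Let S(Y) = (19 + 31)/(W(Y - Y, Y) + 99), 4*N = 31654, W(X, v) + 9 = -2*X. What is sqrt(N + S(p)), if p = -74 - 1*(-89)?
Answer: sqrt(284906)/6 ≈ 88.961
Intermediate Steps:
W(X, v) = -9 - 2*X
N = 15827/2 (N = (1/4)*31654 = 15827/2 ≈ 7913.5)
p = 15 (p = -74 + 89 = 15)
S(Y) = 5/9 (S(Y) = (19 + 31)/((-9 - 2*(Y - Y)) + 99) = 50/((-9 - 2*0) + 99) = 50/((-9 + 0) + 99) = 50/(-9 + 99) = 50/90 = 50*(1/90) = 5/9)
sqrt(N + S(p)) = sqrt(15827/2 + 5/9) = sqrt(142453/18) = sqrt(284906)/6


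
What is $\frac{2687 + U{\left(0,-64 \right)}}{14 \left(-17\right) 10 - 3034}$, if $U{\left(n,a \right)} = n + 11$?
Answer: $- \frac{1349}{2707} \approx -0.49834$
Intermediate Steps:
$U{\left(n,a \right)} = 11 + n$
$\frac{2687 + U{\left(0,-64 \right)}}{14 \left(-17\right) 10 - 3034} = \frac{2687 + \left(11 + 0\right)}{14 \left(-17\right) 10 - 3034} = \frac{2687 + 11}{\left(-238\right) 10 - 3034} = \frac{2698}{-2380 - 3034} = \frac{2698}{-5414} = 2698 \left(- \frac{1}{5414}\right) = - \frac{1349}{2707}$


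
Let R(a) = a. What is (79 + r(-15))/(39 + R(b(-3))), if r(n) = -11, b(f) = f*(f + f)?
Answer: 68/57 ≈ 1.1930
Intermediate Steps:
b(f) = 2*f² (b(f) = f*(2*f) = 2*f²)
(79 + r(-15))/(39 + R(b(-3))) = (79 - 11)/(39 + 2*(-3)²) = 68/(39 + 2*9) = 68/(39 + 18) = 68/57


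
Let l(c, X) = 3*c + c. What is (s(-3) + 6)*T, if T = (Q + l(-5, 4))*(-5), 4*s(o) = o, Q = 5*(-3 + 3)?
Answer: 525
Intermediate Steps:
Q = 0 (Q = 5*0 = 0)
s(o) = o/4
l(c, X) = 4*c
T = 100 (T = (0 + 4*(-5))*(-5) = (0 - 20)*(-5) = -20*(-5) = 100)
(s(-3) + 6)*T = ((1/4)*(-3) + 6)*100 = (-3/4 + 6)*100 = (21/4)*100 = 525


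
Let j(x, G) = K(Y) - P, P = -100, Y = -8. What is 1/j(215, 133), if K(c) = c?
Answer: 1/92 ≈ 0.010870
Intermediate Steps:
j(x, G) = 92 (j(x, G) = -8 - 1*(-100) = -8 + 100 = 92)
1/j(215, 133) = 1/92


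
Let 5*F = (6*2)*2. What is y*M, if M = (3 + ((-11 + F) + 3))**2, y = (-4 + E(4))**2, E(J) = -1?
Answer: 1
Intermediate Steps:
F = 24/5 (F = ((6*2)*2)/5 = (12*2)/5 = (1/5)*24 = 24/5 ≈ 4.8000)
y = 25 (y = (-4 - 1)**2 = (-5)**2 = 25)
M = 1/25 (M = (3 + ((-11 + 24/5) + 3))**2 = (3 + (-31/5 + 3))**2 = (3 - 16/5)**2 = (-1/5)**2 = 1/25 ≈ 0.040000)
y*M = 25*(1/25) = 1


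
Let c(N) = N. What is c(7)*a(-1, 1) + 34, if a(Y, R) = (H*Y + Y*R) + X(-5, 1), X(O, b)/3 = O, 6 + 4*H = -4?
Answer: -121/2 ≈ -60.500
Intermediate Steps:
H = -5/2 (H = -3/2 + (1/4)*(-4) = -3/2 - 1 = -5/2 ≈ -2.5000)
X(O, b) = 3*O
a(Y, R) = -15 - 5*Y/2 + R*Y (a(Y, R) = (-5*Y/2 + Y*R) + 3*(-5) = (-5*Y/2 + R*Y) - 15 = -15 - 5*Y/2 + R*Y)
c(7)*a(-1, 1) + 34 = 7*(-15 - 5/2*(-1) + 1*(-1)) + 34 = 7*(-15 + 5/2 - 1) + 34 = 7*(-27/2) + 34 = -189/2 + 34 = -121/2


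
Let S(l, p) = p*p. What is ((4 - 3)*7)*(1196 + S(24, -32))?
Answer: 15540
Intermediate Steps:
S(l, p) = p²
((4 - 3)*7)*(1196 + S(24, -32)) = ((4 - 3)*7)*(1196 + (-32)²) = (1*7)*(1196 + 1024) = 7*2220 = 15540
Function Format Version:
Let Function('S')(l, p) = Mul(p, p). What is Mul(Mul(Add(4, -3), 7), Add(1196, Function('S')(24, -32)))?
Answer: 15540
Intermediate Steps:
Function('S')(l, p) = Pow(p, 2)
Mul(Mul(Add(4, -3), 7), Add(1196, Function('S')(24, -32))) = Mul(Mul(Add(4, -3), 7), Add(1196, Pow(-32, 2))) = Mul(Mul(1, 7), Add(1196, 1024)) = Mul(7, 2220) = 15540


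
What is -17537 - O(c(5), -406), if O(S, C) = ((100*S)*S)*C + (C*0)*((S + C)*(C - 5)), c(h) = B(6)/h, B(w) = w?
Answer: 40927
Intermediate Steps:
c(h) = 6/h
O(S, C) = 100*C*S**2 (O(S, C) = (100*S**2)*C + 0*((C + S)*(-5 + C)) = 100*C*S**2 + 0*((-5 + C)*(C + S)) = 100*C*S**2 + 0 = 100*C*S**2)
-17537 - O(c(5), -406) = -17537 - 100*(-406)*(6/5)**2 = -17537 - 100*(-406)*36/25 = -17537 - 1*(-58464) = -17537 + 58464 = 40927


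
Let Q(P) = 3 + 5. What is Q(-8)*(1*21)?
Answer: 168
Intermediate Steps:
Q(P) = 8
Q(-8)*(1*21) = 8*(1*21) = 8*21 = 168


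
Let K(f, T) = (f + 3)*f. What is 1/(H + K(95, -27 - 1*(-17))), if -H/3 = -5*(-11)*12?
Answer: 1/7330 ≈ 0.00013643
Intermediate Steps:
K(f, T) = f*(3 + f) (K(f, T) = (3 + f)*f = f*(3 + f))
H = -1980 (H = -3*(-5*(-11))*12 = -165*12 = -3*660 = -1980)
1/(H + K(95, -27 - 1*(-17))) = 1/(-1980 + 95*(3 + 95)) = 1/(-1980 + 95*98) = 1/(-1980 + 9310) = 1/7330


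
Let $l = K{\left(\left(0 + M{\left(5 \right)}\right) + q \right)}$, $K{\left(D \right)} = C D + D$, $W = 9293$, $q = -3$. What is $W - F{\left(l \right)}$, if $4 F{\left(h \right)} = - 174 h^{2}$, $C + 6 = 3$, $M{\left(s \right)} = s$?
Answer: $9989$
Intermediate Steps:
$C = -3$ ($C = -6 + 3 = -3$)
$K{\left(D \right)} = - 2 D$ ($K{\left(D \right)} = - 3 D + D = - 2 D$)
$l = -4$ ($l = - 2 \left(\left(0 + 5\right) - 3\right) = - 2 \left(5 - 3\right) = \left(-2\right) 2 = -4$)
$F{\left(h \right)} = - \frac{87 h^{2}}{2}$ ($F{\left(h \right)} = \frac{\left(-174\right) h^{2}}{4} = - \frac{87 h^{2}}{2}$)
$W - F{\left(l \right)} = 9293 - - \frac{87 \left(-4\right)^{2}}{2} = 9293 - \left(- \frac{87}{2}\right) 16 = 9293 - -696 = 9293 + 696 = 9989$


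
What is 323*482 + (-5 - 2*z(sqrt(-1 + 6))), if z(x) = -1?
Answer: 155683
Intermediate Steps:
323*482 + (-5 - 2*z(sqrt(-1 + 6))) = 323*482 + (-5 - 2*(-1)) = 155686 + (-5 + 2) = 155686 - 3 = 155683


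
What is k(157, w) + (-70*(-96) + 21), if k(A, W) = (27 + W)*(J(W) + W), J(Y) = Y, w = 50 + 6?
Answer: 16037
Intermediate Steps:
w = 56
k(A, W) = 2*W*(27 + W) (k(A, W) = (27 + W)*(W + W) = (27 + W)*(2*W) = 2*W*(27 + W))
k(157, w) + (-70*(-96) + 21) = 2*56*(27 + 56) + (-70*(-96) + 21) = 2*56*83 + (6720 + 21) = 9296 + 6741 = 16037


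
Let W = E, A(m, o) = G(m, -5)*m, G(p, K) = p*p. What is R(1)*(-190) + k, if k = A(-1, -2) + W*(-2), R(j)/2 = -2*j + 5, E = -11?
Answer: -1119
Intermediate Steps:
G(p, K) = p²
A(m, o) = m³ (A(m, o) = m²*m = m³)
R(j) = 10 - 4*j (R(j) = 2*(-2*j + 5) = 2*(5 - 2*j) = 10 - 4*j)
W = -11
k = 21 (k = (-1)³ - 11*(-2) = -1 + 22 = 21)
R(1)*(-190) + k = (10 - 4*1)*(-190) + 21 = (10 - 4)*(-190) + 21 = 6*(-190) + 21 = -1140 + 21 = -1119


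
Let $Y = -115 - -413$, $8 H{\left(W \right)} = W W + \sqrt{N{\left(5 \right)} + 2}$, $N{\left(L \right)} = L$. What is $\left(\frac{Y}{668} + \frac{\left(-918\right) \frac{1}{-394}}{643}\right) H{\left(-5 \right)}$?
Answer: $\frac{475682125}{338464912} + \frac{19027285 \sqrt{7}}{338464912} \approx 1.5541$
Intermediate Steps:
$H{\left(W \right)} = \frac{\sqrt{7}}{8} + \frac{W^{2}}{8}$ ($H{\left(W \right)} = \frac{W W + \sqrt{5 + 2}}{8} = \frac{W^{2} + \sqrt{7}}{8} = \frac{\sqrt{7} + W^{2}}{8} = \frac{\sqrt{7}}{8} + \frac{W^{2}}{8}$)
$Y = 298$ ($Y = -115 + 413 = 298$)
$\left(\frac{Y}{668} + \frac{\left(-918\right) \frac{1}{-394}}{643}\right) H{\left(-5 \right)} = \left(\frac{298}{668} + \frac{\left(-918\right) \frac{1}{-394}}{643}\right) \left(\frac{\sqrt{7}}{8} + \frac{\left(-5\right)^{2}}{8}\right) = \left(298 \cdot \frac{1}{668} + \left(-918\right) \left(- \frac{1}{394}\right) \frac{1}{643}\right) \left(\frac{\sqrt{7}}{8} + \frac{1}{8} \cdot 25\right) = \left(\frac{149}{334} + \frac{459}{197} \cdot \frac{1}{643}\right) \left(\frac{\sqrt{7}}{8} + \frac{25}{8}\right) = \left(\frac{149}{334} + \frac{459}{126671}\right) \left(\frac{25}{8} + \frac{\sqrt{7}}{8}\right) = \frac{19027285 \left(\frac{25}{8} + \frac{\sqrt{7}}{8}\right)}{42308114} = \frac{475682125}{338464912} + \frac{19027285 \sqrt{7}}{338464912}$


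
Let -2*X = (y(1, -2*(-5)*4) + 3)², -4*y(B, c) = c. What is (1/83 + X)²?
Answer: 16524225/27556 ≈ 599.66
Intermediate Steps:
y(B, c) = -c/4
X = -49/2 (X = -(-(-2*(-5))*4/4 + 3)²/2 = -(-5*4/2 + 3)²/2 = -(-¼*40 + 3)²/2 = -(-10 + 3)²/2 = -½*(-7)² = -½*49 = -49/2 ≈ -24.500)
(1/83 + X)² = (1/83 - 49/2)² = (-4065/166)² = 16524225/27556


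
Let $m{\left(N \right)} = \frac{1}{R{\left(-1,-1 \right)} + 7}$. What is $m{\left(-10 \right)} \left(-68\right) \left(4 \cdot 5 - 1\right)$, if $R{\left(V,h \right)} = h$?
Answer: $- \frac{646}{3} \approx -215.33$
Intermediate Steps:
$m{\left(N \right)} = \frac{1}{6}$ ($m{\left(N \right)} = \frac{1}{-1 + 7} = \frac{1}{6}$)
$m{\left(-10 \right)} \left(-68\right) \left(4 \cdot 5 - 1\right) = \frac{1}{6} \left(-68\right) \left(4 \cdot 5 - 1\right) = - \frac{34 \left(20 - 1\right)}{3} = \left(- \frac{34}{3}\right) 19 = - \frac{646}{3}$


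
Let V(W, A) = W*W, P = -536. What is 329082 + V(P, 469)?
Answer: 616378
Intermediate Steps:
V(W, A) = W²
329082 + V(P, 469) = 329082 + (-536)² = 329082 + 287296 = 616378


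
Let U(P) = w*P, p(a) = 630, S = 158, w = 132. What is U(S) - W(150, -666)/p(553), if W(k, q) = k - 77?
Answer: 13139207/630 ≈ 20856.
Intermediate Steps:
W(k, q) = -77 + k
U(P) = 132*P
U(S) - W(150, -666)/p(553) = 132*158 - (-77 + 150)/630 = 20856 - 73/630 = 13139207/630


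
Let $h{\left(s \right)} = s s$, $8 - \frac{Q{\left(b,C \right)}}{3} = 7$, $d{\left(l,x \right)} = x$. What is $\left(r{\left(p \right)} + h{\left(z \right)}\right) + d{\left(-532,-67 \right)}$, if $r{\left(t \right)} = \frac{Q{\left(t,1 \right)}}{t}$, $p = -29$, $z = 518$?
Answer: $\frac{7779450}{29} \approx 2.6826 \cdot 10^{5}$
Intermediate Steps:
$Q{\left(b,C \right)} = 3$ ($Q{\left(b,C \right)} = 24 - 21 = 3$)
$h{\left(s \right)} = s^{2}$
$r{\left(t \right)} = \frac{3}{t}$
$\left(r{\left(p \right)} + h{\left(z \right)}\right) + d{\left(-532,-67 \right)} = \left(\frac{3}{-29} + 518^{2}\right) - 67 = \left(3 \left(- \frac{1}{29}\right) + 268324\right) - 67 = \left(- \frac{3}{29} + 268324\right) - 67 = \frac{7781393}{29} - 67 = \frac{7779450}{29}$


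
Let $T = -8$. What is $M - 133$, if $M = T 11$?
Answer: $-221$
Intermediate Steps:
$M = -88$ ($M = \left(-8\right) 11 = -88$)
$M - 133 = -88 - 133 = -221$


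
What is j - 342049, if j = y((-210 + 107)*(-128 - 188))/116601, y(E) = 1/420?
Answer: -16750967288579/48972420 ≈ -3.4205e+5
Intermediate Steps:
y(E) = 1/420
j = 1/48972420 (j = (1/420)/116601 = (1/420)*(1/116601) = 1/48972420 ≈ 2.0420e-8)
j - 342049 = 1/48972420 - 342049 = -16750967288579/48972420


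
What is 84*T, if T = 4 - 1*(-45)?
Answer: 4116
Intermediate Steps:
T = 49 (T = 4 + 45 = 49)
84*T = 84*49 = 4116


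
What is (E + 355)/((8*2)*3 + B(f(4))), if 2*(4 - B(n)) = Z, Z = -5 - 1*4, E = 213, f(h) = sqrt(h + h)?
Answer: 1136/113 ≈ 10.053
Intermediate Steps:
f(h) = sqrt(2)*sqrt(h) (f(h) = sqrt(2*h) = sqrt(2)*sqrt(h))
Z = -9 (Z = -5 - 4 = -9)
B(n) = 17/2 (B(n) = 4 - 1/2*(-9) = 4 + 9/2 = 17/2)
(E + 355)/((8*2)*3 + B(f(4))) = (213 + 355)/((8*2)*3 + 17/2) = 568/(16*3 + 17/2) = 568/(48 + 17/2) = 568/(113/2) = 568*(2/113) = 1136/113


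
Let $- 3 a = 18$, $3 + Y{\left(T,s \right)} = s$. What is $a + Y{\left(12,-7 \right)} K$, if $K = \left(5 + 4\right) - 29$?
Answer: $194$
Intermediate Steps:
$Y{\left(T,s \right)} = -3 + s$
$a = -6$ ($a = \left(- \frac{1}{3}\right) 18 = -6$)
$K = -20$ ($K = 9 - 29 = -20$)
$a + Y{\left(12,-7 \right)} K = -6 + \left(-3 - 7\right) \left(-20\right) = -6 - -200 = -6 + 200 = 194$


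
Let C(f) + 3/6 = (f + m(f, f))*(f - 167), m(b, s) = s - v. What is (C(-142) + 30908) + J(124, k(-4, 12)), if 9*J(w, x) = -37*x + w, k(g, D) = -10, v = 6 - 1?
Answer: 2164741/18 ≈ 1.2026e+5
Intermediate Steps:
v = 5
m(b, s) = -5 + s (m(b, s) = s - 1*5 = s - 5 = -5 + s)
J(w, x) = -37*x/9 + w/9 (J(w, x) = (-37*x + w)/9 = (w - 37*x)/9 = -37*x/9 + w/9)
C(f) = -1/2 + (-167 + f)*(-5 + 2*f) (C(f) = -1/2 + (f + (-5 + f))*(f - 167) = -1/2 + (-5 + 2*f)*(-167 + f) = -1/2 + (-167 + f)*(-5 + 2*f))
(C(-142) + 30908) + J(124, k(-4, 12)) = ((1669/2 - 339*(-142) + 2*(-142)**2) + 30908) + (-37/9*(-10) + (1/9)*124) = ((1669/2 + 48138 + 2*20164) + 30908) + (370/9 + 124/9) = ((1669/2 + 48138 + 40328) + 30908) + 494/9 = (178601/2 + 30908) + 494/9 = 240417/2 + 494/9 = 2164741/18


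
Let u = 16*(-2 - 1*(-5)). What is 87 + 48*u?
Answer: 2391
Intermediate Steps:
u = 48 (u = 16*(-2 + 5) = 16*3 = 48)
87 + 48*u = 87 + 48*48 = 87 + 2304 = 2391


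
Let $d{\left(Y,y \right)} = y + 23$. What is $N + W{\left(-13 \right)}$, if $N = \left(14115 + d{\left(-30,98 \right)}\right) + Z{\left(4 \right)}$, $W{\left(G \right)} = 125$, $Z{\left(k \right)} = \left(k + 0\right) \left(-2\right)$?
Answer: $14353$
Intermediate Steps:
$d{\left(Y,y \right)} = 23 + y$
$Z{\left(k \right)} = - 2 k$ ($Z{\left(k \right)} = k \left(-2\right) = - 2 k$)
$N = 14228$ ($N = \left(14115 + \left(23 + 98\right)\right) - 8 = \left(14115 + 121\right) - 8 = 14236 - 8 = 14228$)
$N + W{\left(-13 \right)} = 14228 + 125 = 14353$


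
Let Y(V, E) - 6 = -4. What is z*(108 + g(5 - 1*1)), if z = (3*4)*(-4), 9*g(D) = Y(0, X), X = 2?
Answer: -15584/3 ≈ -5194.7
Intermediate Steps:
Y(V, E) = 2 (Y(V, E) = 6 - 4 = 2)
g(D) = 2/9 (g(D) = (1/9)*2 = 2/9)
z = -48 (z = 12*(-4) = -48)
z*(108 + g(5 - 1*1)) = -48*(108 + 2/9) = -48*974/9 = -15584/3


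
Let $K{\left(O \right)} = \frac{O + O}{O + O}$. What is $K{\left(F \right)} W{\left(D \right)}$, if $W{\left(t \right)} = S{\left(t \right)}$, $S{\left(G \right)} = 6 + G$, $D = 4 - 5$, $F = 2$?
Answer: $5$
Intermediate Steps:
$D = -1$
$W{\left(t \right)} = 6 + t$
$K{\left(O \right)} = 1$ ($K{\left(O \right)} = \frac{2 O}{2 O} = 2 O \frac{1}{2 O} = 1$)
$K{\left(F \right)} W{\left(D \right)} = 1 \left(6 - 1\right) = 1 \cdot 5 = 5$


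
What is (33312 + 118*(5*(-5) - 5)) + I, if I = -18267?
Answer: 11505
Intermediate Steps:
(33312 + 118*(5*(-5) - 5)) + I = (33312 + 118*(5*(-5) - 5)) - 18267 = (33312 + 118*(-25 - 5)) - 18267 = (33312 + 118*(-30)) - 18267 = (33312 - 3540) - 18267 = 29772 - 18267 = 11505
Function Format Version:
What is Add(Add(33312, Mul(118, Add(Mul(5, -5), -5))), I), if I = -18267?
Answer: 11505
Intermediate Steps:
Add(Add(33312, Mul(118, Add(Mul(5, -5), -5))), I) = Add(Add(33312, Mul(118, Add(Mul(5, -5), -5))), -18267) = Add(Add(33312, Mul(118, Add(-25, -5))), -18267) = Add(Add(33312, Mul(118, -30)), -18267) = Add(Add(33312, -3540), -18267) = Add(29772, -18267) = 11505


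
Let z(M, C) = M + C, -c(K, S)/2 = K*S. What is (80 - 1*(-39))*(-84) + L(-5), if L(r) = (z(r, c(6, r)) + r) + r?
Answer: -9951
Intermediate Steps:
c(K, S) = -2*K*S
z(M, C) = C + M
L(r) = -9*r (L(r) = ((-2*6*r + r) + r) + r = ((-12*r + r) + r) + r = (-11*r + r) + r = -10*r + r = -9*r)
(80 - 1*(-39))*(-84) + L(-5) = (80 - 1*(-39))*(-84) - 9*(-5) = (80 + 39)*(-84) + 45 = 119*(-84) + 45 = -9996 + 45 = -9951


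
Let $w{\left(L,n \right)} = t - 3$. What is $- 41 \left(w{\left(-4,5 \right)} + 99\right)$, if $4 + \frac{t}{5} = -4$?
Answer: $-2296$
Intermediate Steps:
$t = -40$ ($t = -20 + 5 \left(-4\right) = -20 - 20 = -40$)
$w{\left(L,n \right)} = -43$ ($w{\left(L,n \right)} = -40 - 3 = -43$)
$- 41 \left(w{\left(-4,5 \right)} + 99\right) = - 41 \left(-43 + 99\right) = \left(-41\right) 56 = -2296$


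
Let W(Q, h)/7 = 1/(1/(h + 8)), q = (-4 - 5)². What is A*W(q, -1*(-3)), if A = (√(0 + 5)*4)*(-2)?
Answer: -616*√5 ≈ -1377.4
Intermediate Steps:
q = 81 (q = (-9)² = 81)
A = -8*√5 (A = (√5*4)*(-2) = (4*√5)*(-2) = -8*√5 ≈ -17.889)
W(Q, h) = 56 + 7*h (W(Q, h) = 7/(1/(h + 8)) = 7/(1/(8 + h)) = 7*(8 + h) = 56 + 7*h)
A*W(q, -1*(-3)) = (-8*√5)*(56 + 7*(-1*(-3))) = (-8*√5)*(56 + 7*3) = (-8*√5)*(56 + 21) = -8*√5*77 = -616*√5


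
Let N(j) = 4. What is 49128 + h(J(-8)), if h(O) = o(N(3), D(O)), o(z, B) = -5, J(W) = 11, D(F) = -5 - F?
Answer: 49123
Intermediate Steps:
h(O) = -5
49128 + h(J(-8)) = 49128 - 5 = 49123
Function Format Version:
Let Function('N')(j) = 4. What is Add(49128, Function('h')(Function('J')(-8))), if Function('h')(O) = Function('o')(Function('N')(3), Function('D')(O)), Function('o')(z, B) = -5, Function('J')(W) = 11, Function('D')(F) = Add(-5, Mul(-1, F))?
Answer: 49123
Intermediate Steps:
Function('h')(O) = -5
Add(49128, Function('h')(Function('J')(-8))) = Add(49128, -5) = 49123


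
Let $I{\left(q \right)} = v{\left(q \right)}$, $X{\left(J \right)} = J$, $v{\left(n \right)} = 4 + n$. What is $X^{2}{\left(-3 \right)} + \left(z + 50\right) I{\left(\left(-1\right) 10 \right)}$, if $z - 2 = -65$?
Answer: $87$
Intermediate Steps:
$z = -63$ ($z = 2 - 65 = -63$)
$I{\left(q \right)} = 4 + q$
$X^{2}{\left(-3 \right)} + \left(z + 50\right) I{\left(\left(-1\right) 10 \right)} = \left(-3\right)^{2} + \left(-63 + 50\right) \left(4 - 10\right) = 9 - 13 \left(4 - 10\right) = 9 - -78 = 9 + 78 = 87$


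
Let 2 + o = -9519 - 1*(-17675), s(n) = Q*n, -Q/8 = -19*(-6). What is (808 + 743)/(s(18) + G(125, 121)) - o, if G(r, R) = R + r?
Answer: -3995507/490 ≈ -8154.1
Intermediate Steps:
Q = -912 (Q = -(-152)*(-6) = -8*114 = -912)
s(n) = -912*n
o = 8154 (o = -2 + (-9519 - 1*(-17675)) = -2 + (-9519 + 17675) = -2 + 8156 = 8154)
(808 + 743)/(s(18) + G(125, 121)) - o = (808 + 743)/(-912*18 + (121 + 125)) - 1*8154 = 1551/(-16416 + 246) - 8154 = 1551/(-16170) - 8154 = 1551*(-1/16170) - 8154 = -47/490 - 8154 = -3995507/490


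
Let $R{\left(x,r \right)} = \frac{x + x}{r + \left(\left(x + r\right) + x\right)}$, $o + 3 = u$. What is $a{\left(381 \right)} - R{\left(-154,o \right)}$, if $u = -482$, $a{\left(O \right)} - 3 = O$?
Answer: $\frac{245222}{639} \approx 383.76$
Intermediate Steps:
$a{\left(O \right)} = 3 + O$
$o = -485$ ($o = -3 - 482 = -485$)
$R{\left(x,r \right)} = \frac{2 x}{2 r + 2 x}$ ($R{\left(x,r \right)} = \frac{2 x}{r + \left(\left(r + x\right) + x\right)} = \frac{2 x}{r + \left(r + 2 x\right)} = \frac{2 x}{2 r + 2 x}$)
$a{\left(381 \right)} - R{\left(-154,o \right)} = \left(3 + 381\right) - - \frac{154}{-485 - 154} = 384 - - \frac{154}{-639} = 384 - \left(-154\right) \left(- \frac{1}{639}\right) = 384 - \frac{154}{639} = \frac{245222}{639}$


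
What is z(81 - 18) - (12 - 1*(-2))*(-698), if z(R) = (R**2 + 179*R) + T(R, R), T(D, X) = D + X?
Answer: 25144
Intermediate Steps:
z(R) = R**2 + 181*R (z(R) = (R**2 + 179*R) + (R + R) = (R**2 + 179*R) + 2*R = R**2 + 181*R)
z(81 - 18) - (12 - 1*(-2))*(-698) = (81 - 18)*(181 + (81 - 18)) - (12 - 1*(-2))*(-698) = 63*(181 + 63) - (12 + 2)*(-698) = 63*244 - 14*(-698) = 15372 - 1*(-9772) = 15372 + 9772 = 25144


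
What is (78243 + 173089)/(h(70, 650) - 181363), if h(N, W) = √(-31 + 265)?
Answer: -3506332732/2530195195 - 753996*√26/32892537535 ≈ -1.3859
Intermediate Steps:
h(N, W) = 3*√26 (h(N, W) = √234 = 3*√26)
(78243 + 173089)/(h(70, 650) - 181363) = (78243 + 173089)/(3*√26 - 181363) = 251332/(-181363 + 3*√26)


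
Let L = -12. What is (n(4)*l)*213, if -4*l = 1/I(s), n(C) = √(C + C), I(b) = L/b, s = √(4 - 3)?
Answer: 71*√2/8 ≈ 12.551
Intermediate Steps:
s = 1 (s = √1 = 1)
I(b) = -12/b
n(C) = √2*√C (n(C) = √(2*C) = √2*√C)
l = 1/48 (l = -1/(4*((-12/1))) = -1/(4*((-12*1))) = -¼/(-12) = -¼*(-1/12) = 1/48 ≈ 0.020833)
(n(4)*l)*213 = ((√2*√4)*(1/48))*213 = ((√2*2)*(1/48))*213 = ((2*√2)*(1/48))*213 = (√2/24)*213 = 71*√2/8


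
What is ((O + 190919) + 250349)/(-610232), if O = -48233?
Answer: -393035/610232 ≈ -0.64407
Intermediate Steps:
((O + 190919) + 250349)/(-610232) = ((-48233 + 190919) + 250349)/(-610232) = (142686 + 250349)*(-1/610232) = 393035*(-1/610232) = -393035/610232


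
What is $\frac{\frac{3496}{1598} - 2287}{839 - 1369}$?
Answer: $\frac{365113}{84694} \approx 4.311$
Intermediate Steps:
$\frac{\frac{3496}{1598} - 2287}{839 - 1369} = \frac{3496 \cdot \frac{1}{1598} - 2287}{-530} = \left(\frac{1748}{799} - 2287\right) \left(- \frac{1}{530}\right) = \left(- \frac{1825565}{799}\right) \left(- \frac{1}{530}\right) = \frac{365113}{84694}$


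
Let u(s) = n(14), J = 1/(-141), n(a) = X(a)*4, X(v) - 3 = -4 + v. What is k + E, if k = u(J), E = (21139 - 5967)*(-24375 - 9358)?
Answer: -511797024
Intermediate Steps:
X(v) = -1 + v (X(v) = 3 + (-4 + v) = -1 + v)
E = -511797076 (E = 15172*(-33733) = -511797076)
n(a) = -4 + 4*a (n(a) = (-1 + a)*4 = -4 + 4*a)
J = -1/141 ≈ -0.0070922
u(s) = 52 (u(s) = -4 + 4*14 = -4 + 56 = 52)
k = 52
k + E = 52 - 511797076 = -511797024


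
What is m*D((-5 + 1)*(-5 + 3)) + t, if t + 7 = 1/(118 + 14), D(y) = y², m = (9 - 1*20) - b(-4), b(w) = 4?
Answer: -127643/132 ≈ -966.99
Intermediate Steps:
m = -15 (m = (9 - 1*20) - 1*4 = (9 - 20) - 4 = -11 - 4 = -15)
t = -923/132 (t = -7 + 1/(118 + 14) = -7 + 1/132 = -923/132 ≈ -6.9924)
m*D((-5 + 1)*(-5 + 3)) + t = -15*(-5 + 1)²*(-5 + 3)² - 923/132 = -15*(-4*(-2))² - 923/132 = -15*8² - 923/132 = -15*64 - 923/132 = -960 - 923/132 = -127643/132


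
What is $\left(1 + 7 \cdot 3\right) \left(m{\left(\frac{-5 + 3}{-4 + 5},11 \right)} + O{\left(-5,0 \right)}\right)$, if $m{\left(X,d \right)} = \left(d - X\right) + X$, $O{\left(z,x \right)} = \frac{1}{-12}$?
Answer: $\frac{1441}{6} \approx 240.17$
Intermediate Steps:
$O{\left(z,x \right)} = - \frac{1}{12}$
$m{\left(X,d \right)} = d$
$\left(1 + 7 \cdot 3\right) \left(m{\left(\frac{-5 + 3}{-4 + 5},11 \right)} + O{\left(-5,0 \right)}\right) = \left(1 + 7 \cdot 3\right) \left(11 - \frac{1}{12}\right) = \left(1 + 21\right) \frac{131}{12} = 22 \cdot \frac{131}{12} = \frac{1441}{6}$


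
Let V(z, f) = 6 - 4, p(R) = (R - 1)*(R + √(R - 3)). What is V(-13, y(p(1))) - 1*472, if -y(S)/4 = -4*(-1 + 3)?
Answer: -470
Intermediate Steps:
p(R) = (-1 + R)*(R + √(-3 + R))
y(S) = 32 (y(S) = -(-16)*(-1 + 3) = -(-16)*2 = -4*(-8) = 32)
V(z, f) = 2
V(-13, y(p(1))) - 1*472 = 2 - 1*472 = 2 - 472 = -470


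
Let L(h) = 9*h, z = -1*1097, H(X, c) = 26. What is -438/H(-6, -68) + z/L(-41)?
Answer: -66550/4797 ≈ -13.873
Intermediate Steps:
z = -1097
-438/H(-6, -68) + z/L(-41) = -438/26 - 1097/(9*(-41)) = -438*1/26 - 1097/(-369) = -219/13 - 1097*(-1/369) = -219/13 + 1097/369 = -66550/4797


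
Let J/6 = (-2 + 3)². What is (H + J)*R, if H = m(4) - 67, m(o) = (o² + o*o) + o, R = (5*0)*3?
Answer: 0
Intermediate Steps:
R = 0 (R = 0*3 = 0)
m(o) = o + 2*o² (m(o) = (o² + o²) + o = 2*o² + o = o + 2*o²)
H = -31 (H = 4*(1 + 2*4) - 67 = 4*(1 + 8) - 67 = 4*9 - 67 = 36 - 67 = -31)
J = 6 (J = 6*(-2 + 3)² = 6*1² = 6*1 = 6)
(H + J)*R = (-31 + 6)*0 = -25*0 = 0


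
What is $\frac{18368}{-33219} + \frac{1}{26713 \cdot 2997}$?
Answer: $- \frac{163391236181}{295497255951} \approx -0.55294$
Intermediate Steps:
$\frac{18368}{-33219} + \frac{1}{26713 \cdot 2997} = 18368 \left(- \frac{1}{33219}\right) + \frac{1}{26713} \cdot \frac{1}{2997} = - \frac{18368}{33219} + \frac{1}{80058861} = - \frac{163391236181}{295497255951}$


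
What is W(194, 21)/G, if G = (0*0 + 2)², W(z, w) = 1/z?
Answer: 1/776 ≈ 0.0012887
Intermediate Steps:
G = 4 (G = (0 + 2)² = 2² = 4)
W(194, 21)/G = 1/(194*4) = (1/194)*(¼) = 1/776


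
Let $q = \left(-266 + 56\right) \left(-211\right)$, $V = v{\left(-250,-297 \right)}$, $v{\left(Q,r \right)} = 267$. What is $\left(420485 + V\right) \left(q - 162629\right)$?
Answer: $-49782955888$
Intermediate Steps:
$V = 267$
$q = 44310$ ($q = \left(-210\right) \left(-211\right) = 44310$)
$\left(420485 + V\right) \left(q - 162629\right) = \left(420485 + 267\right) \left(44310 - 162629\right) = 420752 \left(-118319\right) = -49782955888$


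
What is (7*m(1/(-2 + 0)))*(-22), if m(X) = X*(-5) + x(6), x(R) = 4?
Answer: -1001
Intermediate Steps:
m(X) = 4 - 5*X (m(X) = X*(-5) + 4 = -5*X + 4 = 4 - 5*X)
(7*m(1/(-2 + 0)))*(-22) = (7*(4 - 5/(-2 + 0)))*(-22) = (7*(4 - 5/(-2)))*(-22) = (7*(4 - 5*(-½)))*(-22) = (7*(4 + 5/2))*(-22) = (7*(13/2))*(-22) = (91/2)*(-22) = -1001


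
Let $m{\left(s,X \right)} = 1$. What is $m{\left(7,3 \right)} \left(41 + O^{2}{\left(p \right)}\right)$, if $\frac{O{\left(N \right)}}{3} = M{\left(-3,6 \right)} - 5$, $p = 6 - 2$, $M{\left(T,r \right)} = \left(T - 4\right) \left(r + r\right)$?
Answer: $71330$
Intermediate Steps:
$M{\left(T,r \right)} = 2 r \left(-4 + T\right)$ ($M{\left(T,r \right)} = \left(-4 + T\right) 2 r = 2 r \left(-4 + T\right)$)
$p = 4$ ($p = 6 - 2 = 4$)
$O{\left(N \right)} = -267$ ($O{\left(N \right)} = 3 \left(2 \cdot 6 \left(-4 - 3\right) - 5\right) = 3 \left(2 \cdot 6 \left(-7\right) - 5\right) = 3 \left(-84 - 5\right) = 3 \left(-89\right) = -267$)
$m{\left(7,3 \right)} \left(41 + O^{2}{\left(p \right)}\right) = 1 \left(41 + \left(-267\right)^{2}\right) = 1 \left(41 + 71289\right) = 1 \cdot 71330 = 71330$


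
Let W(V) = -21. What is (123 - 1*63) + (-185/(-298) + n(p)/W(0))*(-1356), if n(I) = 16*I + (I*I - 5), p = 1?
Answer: -7254/1043 ≈ -6.9549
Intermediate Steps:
n(I) = -5 + I² + 16*I (n(I) = 16*I + (I² - 5) = 16*I + (-5 + I²) = -5 + I² + 16*I)
(123 - 1*63) + (-185/(-298) + n(p)/W(0))*(-1356) = (123 - 1*63) + (-185/(-298) + (-5 + 1² + 16*1)/(-21))*(-1356) = (123 - 63) + (-185*(-1/298) + (-5 + 1 + 16)*(-1/21))*(-1356) = 60 + (185/298 + 12*(-1/21))*(-1356) = 60 + (185/298 - 4/7)*(-1356) = 60 + (103/2086)*(-1356) = 60 - 69834/1043 = -7254/1043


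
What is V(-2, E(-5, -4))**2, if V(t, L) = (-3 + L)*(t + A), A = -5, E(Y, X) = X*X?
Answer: 8281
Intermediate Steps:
E(Y, X) = X**2
V(t, L) = (-5 + t)*(-3 + L) (V(t, L) = (-3 + L)*(t - 5) = (-3 + L)*(-5 + t) = (-5 + t)*(-3 + L))
V(-2, E(-5, -4))**2 = (15 - 5*(-4)**2 - 3*(-2) + (-4)**2*(-2))**2 = (15 - 5*16 + 6 + 16*(-2))**2 = (15 - 80 + 6 - 32)**2 = (-91)**2 = 8281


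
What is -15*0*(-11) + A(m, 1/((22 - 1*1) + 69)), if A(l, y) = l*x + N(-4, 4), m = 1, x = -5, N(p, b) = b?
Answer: -1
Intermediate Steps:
A(l, y) = 4 - 5*l (A(l, y) = l*(-5) + 4 = -5*l + 4 = 4 - 5*l)
-15*0*(-11) + A(m, 1/((22 - 1*1) + 69)) = -15*0*(-11) + (4 - 5*1) = 0*(-11) + (4 - 5) = 0 - 1 = -1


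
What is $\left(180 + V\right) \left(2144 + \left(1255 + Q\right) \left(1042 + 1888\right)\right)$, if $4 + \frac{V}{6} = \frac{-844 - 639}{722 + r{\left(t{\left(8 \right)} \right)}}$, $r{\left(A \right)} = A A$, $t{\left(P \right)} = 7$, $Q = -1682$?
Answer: $- \frac{46369111716}{257} \approx -1.8042 \cdot 10^{8}$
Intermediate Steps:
$r{\left(A \right)} = A^{2}$
$V = - \frac{9134}{257}$ ($V = -24 + 6 \frac{-844 - 639}{722 + 7^{2}} = -24 + 6 \left(- \frac{1483}{722 + 49}\right) = -24 + 6 \left(- \frac{1483}{771}\right) = -24 - \frac{2966}{257} = - \frac{9134}{257} \approx -35.541$)
$\left(180 + V\right) \left(2144 + \left(1255 + Q\right) \left(1042 + 1888\right)\right) = \left(180 - \frac{9134}{257}\right) \left(2144 + \left(1255 - 1682\right) \left(1042 + 1888\right)\right) = \frac{37126 \left(2144 - 1251110\right)}{257} = \frac{37126}{257} \left(-1248966\right) = - \frac{46369111716}{257}$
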